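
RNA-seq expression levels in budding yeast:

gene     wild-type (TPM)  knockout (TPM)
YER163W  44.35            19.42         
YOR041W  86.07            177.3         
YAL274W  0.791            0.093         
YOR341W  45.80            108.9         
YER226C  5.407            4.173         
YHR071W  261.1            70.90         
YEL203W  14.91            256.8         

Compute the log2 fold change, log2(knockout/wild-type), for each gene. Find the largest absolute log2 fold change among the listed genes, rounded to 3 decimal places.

4.106

log2(19.42/44.35) = -1.191  (YER163W)
log2(177.3/86.07) = 1.043  (YOR041W)
log2(0.093/0.791) = -3.088  (YAL274W)
log2(108.9/45.80) = 1.250  (YOR341W)
log2(4.173/5.407) = -0.374  (YER226C)
log2(70.90/261.1) = -1.881  (YHR071W)
log2(256.8/14.91) = 4.106  (YEL203W)
The largest magnitude belongs to YEL203W.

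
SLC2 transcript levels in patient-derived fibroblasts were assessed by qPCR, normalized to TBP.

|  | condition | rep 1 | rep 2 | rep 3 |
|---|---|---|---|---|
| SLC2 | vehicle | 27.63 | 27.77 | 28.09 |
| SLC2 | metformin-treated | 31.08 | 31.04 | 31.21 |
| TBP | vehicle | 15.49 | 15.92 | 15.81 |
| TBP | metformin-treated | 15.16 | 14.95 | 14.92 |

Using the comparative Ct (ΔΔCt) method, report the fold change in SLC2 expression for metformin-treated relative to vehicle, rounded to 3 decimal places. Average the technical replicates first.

Mean Ct: SLC2 vehicle 27.830; SLC2 metformin-treated 31.110; TBP vehicle 15.740; TBP metformin-treated 15.010
ΔCt(vehicle) = 27.830 − 15.740 = 12.090
ΔCt(metformin-treated) = 31.110 − 15.010 = 16.100
ΔΔCt = 16.100 − 12.090 = 4.010
Fold change = 2^(−4.010) = 0.0621

0.062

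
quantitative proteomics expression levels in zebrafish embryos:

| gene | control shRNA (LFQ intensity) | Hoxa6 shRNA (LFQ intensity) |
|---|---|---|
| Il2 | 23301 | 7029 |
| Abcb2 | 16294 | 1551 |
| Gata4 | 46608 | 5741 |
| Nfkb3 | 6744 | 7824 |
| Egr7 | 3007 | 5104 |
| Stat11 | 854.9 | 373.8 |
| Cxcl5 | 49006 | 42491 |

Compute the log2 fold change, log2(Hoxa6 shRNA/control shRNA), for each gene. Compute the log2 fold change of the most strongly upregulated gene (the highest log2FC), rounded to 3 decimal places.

0.763

log2(7029/23301) = -1.729  (Il2)
log2(1551/16294) = -3.393  (Abcb2)
log2(5741/46608) = -3.021  (Gata4)
log2(7824/6744) = 0.214  (Nfkb3)
log2(5104/3007) = 0.763  (Egr7)
log2(373.8/854.9) = -1.193  (Stat11)
log2(42491/49006) = -0.206  (Cxcl5)
Egr7 is most strongly upregulated.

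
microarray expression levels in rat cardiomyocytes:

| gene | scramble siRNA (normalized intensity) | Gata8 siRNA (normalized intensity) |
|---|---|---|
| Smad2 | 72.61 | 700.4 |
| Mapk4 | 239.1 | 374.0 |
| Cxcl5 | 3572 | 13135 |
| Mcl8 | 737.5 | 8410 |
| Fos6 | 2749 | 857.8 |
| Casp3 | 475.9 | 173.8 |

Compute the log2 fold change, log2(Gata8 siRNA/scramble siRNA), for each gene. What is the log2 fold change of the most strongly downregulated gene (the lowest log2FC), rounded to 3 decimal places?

log2(700.4/72.61) = 3.270  (Smad2)
log2(374.0/239.1) = 0.645  (Mapk4)
log2(13135/3572) = 1.879  (Cxcl5)
log2(8410/737.5) = 3.511  (Mcl8)
log2(857.8/2749) = -1.680  (Fos6)
log2(173.8/475.9) = -1.453  (Casp3)
Fos6 is most strongly downregulated.

-1.680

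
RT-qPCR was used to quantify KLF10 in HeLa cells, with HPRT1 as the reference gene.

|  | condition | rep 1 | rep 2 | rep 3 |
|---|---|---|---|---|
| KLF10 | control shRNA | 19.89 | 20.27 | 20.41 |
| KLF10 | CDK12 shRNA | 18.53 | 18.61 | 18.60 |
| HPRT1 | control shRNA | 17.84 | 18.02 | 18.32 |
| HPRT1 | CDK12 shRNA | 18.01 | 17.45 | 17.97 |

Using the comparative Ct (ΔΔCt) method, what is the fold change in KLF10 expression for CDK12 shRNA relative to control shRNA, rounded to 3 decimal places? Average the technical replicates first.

Mean Ct: KLF10 control shRNA 20.190; KLF10 CDK12 shRNA 18.580; HPRT1 control shRNA 18.060; HPRT1 CDK12 shRNA 17.810
ΔCt(control shRNA) = 20.190 − 18.060 = 2.130
ΔCt(CDK12 shRNA) = 18.580 − 17.810 = 0.770
ΔΔCt = 0.770 − 2.130 = -1.360
Fold change = 2^(−(-1.360)) = 2^1.360 = 2.5669

2.567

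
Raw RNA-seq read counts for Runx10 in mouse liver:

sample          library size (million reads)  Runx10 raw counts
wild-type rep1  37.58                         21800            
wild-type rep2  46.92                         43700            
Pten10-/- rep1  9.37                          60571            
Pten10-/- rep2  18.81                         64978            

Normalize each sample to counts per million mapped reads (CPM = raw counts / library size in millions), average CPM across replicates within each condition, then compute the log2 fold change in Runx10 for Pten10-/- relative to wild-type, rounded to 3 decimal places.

2.714

CPM(wild-type rep1) = 21800 / 37.58 = 580.0958
CPM(wild-type rep2) = 43700 / 46.92 = 931.3725
CPM(Pten10-/- rep1) = 60571 / 9.37 = 6464.3543
CPM(Pten10-/- rep2) = 64978 / 18.81 = 3454.4391
mean CPM(wild-type) = 755.7342; mean CPM(Pten10-/-) = 4959.3967
Fold change = 4959.3967 / 755.7342 = 6.56236
log2(6.56236) = 2.7142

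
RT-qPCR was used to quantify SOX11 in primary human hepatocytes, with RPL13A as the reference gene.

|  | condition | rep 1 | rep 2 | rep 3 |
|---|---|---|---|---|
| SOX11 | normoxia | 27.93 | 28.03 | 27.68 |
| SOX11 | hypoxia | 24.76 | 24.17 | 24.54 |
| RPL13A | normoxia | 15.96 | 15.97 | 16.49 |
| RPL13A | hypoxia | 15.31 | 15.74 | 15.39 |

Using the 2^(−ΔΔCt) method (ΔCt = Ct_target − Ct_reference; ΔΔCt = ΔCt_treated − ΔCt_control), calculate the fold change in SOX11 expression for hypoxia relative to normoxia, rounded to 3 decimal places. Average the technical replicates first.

Mean Ct: SOX11 normoxia 27.880; SOX11 hypoxia 24.490; RPL13A normoxia 16.140; RPL13A hypoxia 15.480
ΔCt(normoxia) = 27.880 − 16.140 = 11.740
ΔCt(hypoxia) = 24.490 − 15.480 = 9.010
ΔΔCt = 9.010 − 11.740 = -2.730
Fold change = 2^(−(-2.730)) = 2^2.730 = 6.6346

6.635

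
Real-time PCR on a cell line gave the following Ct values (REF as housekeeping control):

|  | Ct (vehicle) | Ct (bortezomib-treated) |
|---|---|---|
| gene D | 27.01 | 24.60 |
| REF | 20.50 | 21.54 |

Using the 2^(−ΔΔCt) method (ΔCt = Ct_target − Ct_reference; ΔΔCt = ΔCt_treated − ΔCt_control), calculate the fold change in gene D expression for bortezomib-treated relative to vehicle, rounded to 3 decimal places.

10.928

ΔCt(vehicle) = 27.010 − 20.500 = 6.510
ΔCt(bortezomib-treated) = 24.600 − 21.540 = 3.060
ΔΔCt = 3.060 − 6.510 = -3.450
Fold change = 2^(−(-3.450)) = 2^3.450 = 10.9283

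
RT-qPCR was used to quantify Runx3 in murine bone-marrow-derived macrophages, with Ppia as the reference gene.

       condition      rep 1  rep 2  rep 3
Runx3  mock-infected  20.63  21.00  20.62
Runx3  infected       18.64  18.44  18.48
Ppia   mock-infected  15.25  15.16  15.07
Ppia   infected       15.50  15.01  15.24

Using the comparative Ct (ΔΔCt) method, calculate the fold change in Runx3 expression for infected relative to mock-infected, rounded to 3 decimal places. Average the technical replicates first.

4.993

Mean Ct: Runx3 mock-infected 20.750; Runx3 infected 18.520; Ppia mock-infected 15.160; Ppia infected 15.250
ΔCt(mock-infected) = 20.750 − 15.160 = 5.590
ΔCt(infected) = 18.520 − 15.250 = 3.270
ΔΔCt = 3.270 − 5.590 = -2.320
Fold change = 2^(−(-2.320)) = 2^2.320 = 4.9933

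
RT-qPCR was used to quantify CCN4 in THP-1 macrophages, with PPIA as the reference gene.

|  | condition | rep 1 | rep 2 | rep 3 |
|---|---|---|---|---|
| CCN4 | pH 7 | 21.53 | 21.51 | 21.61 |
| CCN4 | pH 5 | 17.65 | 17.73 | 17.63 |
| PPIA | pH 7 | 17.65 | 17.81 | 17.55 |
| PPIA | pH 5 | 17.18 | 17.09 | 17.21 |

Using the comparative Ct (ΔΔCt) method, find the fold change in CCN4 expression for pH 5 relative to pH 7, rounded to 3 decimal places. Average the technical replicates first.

Mean Ct: CCN4 pH 7 21.550; CCN4 pH 5 17.670; PPIA pH 7 17.670; PPIA pH 5 17.160
ΔCt(pH 7) = 21.550 − 17.670 = 3.880
ΔCt(pH 5) = 17.670 − 17.160 = 0.510
ΔΔCt = 0.510 − 3.880 = -3.370
Fold change = 2^(−(-3.370)) = 2^3.370 = 10.3388

10.339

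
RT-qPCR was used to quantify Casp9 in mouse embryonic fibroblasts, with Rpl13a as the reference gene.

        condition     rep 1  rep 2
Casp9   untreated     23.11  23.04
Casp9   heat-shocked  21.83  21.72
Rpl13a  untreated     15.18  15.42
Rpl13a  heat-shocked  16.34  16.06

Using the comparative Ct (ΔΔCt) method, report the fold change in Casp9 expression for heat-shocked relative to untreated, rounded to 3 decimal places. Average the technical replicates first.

4.595

Mean Ct: Casp9 untreated 23.075; Casp9 heat-shocked 21.775; Rpl13a untreated 15.300; Rpl13a heat-shocked 16.200
ΔCt(untreated) = 23.075 − 15.300 = 7.775
ΔCt(heat-shocked) = 21.775 − 16.200 = 5.575
ΔΔCt = 5.575 − 7.775 = -2.200
Fold change = 2^(−(-2.200)) = 2^2.200 = 4.5948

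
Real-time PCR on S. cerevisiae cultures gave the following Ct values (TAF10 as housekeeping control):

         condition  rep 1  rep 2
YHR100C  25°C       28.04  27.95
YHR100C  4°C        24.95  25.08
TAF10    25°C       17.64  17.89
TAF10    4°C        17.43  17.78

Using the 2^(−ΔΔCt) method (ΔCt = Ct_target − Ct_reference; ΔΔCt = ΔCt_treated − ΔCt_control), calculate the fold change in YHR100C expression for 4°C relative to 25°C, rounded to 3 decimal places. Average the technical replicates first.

7.062

Mean Ct: YHR100C 25°C 27.995; YHR100C 4°C 25.015; TAF10 25°C 17.765; TAF10 4°C 17.605
ΔCt(25°C) = 27.995 − 17.765 = 10.230
ΔCt(4°C) = 25.015 − 17.605 = 7.410
ΔΔCt = 7.410 − 10.230 = -2.820
Fold change = 2^(−(-2.820)) = 2^2.820 = 7.0616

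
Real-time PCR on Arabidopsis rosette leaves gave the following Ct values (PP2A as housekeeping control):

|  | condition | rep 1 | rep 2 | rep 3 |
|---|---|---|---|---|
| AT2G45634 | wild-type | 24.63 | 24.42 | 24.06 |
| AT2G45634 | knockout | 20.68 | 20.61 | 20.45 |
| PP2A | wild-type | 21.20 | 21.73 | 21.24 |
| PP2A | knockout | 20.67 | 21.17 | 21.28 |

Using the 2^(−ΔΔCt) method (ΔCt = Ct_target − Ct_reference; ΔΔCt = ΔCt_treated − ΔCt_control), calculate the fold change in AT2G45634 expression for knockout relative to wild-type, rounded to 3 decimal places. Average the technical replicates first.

Mean Ct: AT2G45634 wild-type 24.370; AT2G45634 knockout 20.580; PP2A wild-type 21.390; PP2A knockout 21.040
ΔCt(wild-type) = 24.370 − 21.390 = 2.980
ΔCt(knockout) = 20.580 − 21.040 = -0.460
ΔΔCt = -0.460 − 2.980 = -3.440
Fold change = 2^(−(-3.440)) = 2^3.440 = 10.8528

10.853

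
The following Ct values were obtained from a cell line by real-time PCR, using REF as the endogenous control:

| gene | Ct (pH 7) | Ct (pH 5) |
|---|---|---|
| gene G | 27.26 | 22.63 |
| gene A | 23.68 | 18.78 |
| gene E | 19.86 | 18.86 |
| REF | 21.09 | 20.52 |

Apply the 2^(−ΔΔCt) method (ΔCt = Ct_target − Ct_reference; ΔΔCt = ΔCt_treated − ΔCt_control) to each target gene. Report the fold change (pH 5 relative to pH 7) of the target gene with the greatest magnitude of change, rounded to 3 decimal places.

gene G: ΔΔCt = (22.63−20.52) − (27.26−21.09) = 2.11 − 6.17 = -4.06; fold change = 2^4.06 = 16.679
gene A: ΔΔCt = (18.78−20.52) − (23.68−21.09) = -1.74 − 2.59 = -4.33; fold change = 2^4.33 = 20.112
gene E: ΔΔCt = (18.86−20.52) − (19.86−21.09) = -1.66 − (-1.23) = -0.43; fold change = 2^0.43 = 1.347
gene A has the largest |ΔΔCt| = 4.33.

20.112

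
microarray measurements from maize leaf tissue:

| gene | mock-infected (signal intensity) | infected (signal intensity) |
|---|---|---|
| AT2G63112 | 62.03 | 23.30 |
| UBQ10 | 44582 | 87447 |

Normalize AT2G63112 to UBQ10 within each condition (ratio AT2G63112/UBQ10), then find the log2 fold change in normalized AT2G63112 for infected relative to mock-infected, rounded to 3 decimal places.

AT2G63112/UBQ10 (mock-infected) = 62.03 / 44582 = 0.0013914
AT2G63112/UBQ10 (infected) = 23.30 / 87447 = 0.00026645
Fold change = 0.00026645 / 0.0013914 = 0.1915
log2(0.1915) = -2.3846

-2.385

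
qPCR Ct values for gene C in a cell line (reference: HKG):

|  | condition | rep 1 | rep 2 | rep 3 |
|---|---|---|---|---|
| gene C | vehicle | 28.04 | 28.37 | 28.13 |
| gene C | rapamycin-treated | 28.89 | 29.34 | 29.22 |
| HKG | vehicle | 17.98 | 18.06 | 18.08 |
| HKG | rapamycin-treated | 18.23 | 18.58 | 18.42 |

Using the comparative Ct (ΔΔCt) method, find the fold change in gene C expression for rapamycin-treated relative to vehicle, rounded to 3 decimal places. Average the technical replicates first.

0.660

Mean Ct: gene C vehicle 28.180; gene C rapamycin-treated 29.150; HKG vehicle 18.040; HKG rapamycin-treated 18.410
ΔCt(vehicle) = 28.180 − 18.040 = 10.140
ΔCt(rapamycin-treated) = 29.150 − 18.410 = 10.740
ΔΔCt = 10.740 − 10.140 = 0.600
Fold change = 2^(−0.600) = 0.6598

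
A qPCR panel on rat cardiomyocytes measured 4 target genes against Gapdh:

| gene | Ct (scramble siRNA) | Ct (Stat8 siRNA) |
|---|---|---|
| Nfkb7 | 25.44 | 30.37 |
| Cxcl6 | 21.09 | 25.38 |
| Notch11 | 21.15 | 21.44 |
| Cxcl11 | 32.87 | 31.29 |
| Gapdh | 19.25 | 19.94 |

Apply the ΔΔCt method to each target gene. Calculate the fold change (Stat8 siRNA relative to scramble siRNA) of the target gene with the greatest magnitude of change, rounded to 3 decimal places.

Nfkb7: ΔΔCt = (30.37−19.94) − (25.44−19.25) = 10.43 − 6.19 = 4.24; fold change = 2^-4.24 = 0.053
Cxcl6: ΔΔCt = (25.38−19.94) − (21.09−19.25) = 5.44 − 1.84 = 3.60; fold change = 2^-3.60 = 0.082
Notch11: ΔΔCt = (21.44−19.94) − (21.15−19.25) = 1.50 − 1.90 = -0.40; fold change = 2^0.40 = 1.320
Cxcl11: ΔΔCt = (31.29−19.94) − (32.87−19.25) = 11.35 − 13.62 = -2.27; fold change = 2^2.27 = 4.823
Nfkb7 has the largest |ΔΔCt| = 4.24.

0.053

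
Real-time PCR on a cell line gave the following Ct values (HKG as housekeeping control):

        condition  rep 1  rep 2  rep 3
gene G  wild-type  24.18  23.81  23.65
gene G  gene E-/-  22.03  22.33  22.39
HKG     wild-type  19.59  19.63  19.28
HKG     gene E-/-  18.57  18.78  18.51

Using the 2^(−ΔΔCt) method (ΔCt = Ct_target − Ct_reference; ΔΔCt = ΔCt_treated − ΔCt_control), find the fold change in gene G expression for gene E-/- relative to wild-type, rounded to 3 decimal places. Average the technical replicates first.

Mean Ct: gene G wild-type 23.880; gene G gene E-/- 22.250; HKG wild-type 19.500; HKG gene E-/- 18.620
ΔCt(wild-type) = 23.880 − 19.500 = 4.380
ΔCt(gene E-/-) = 22.250 − 18.620 = 3.630
ΔΔCt = 3.630 − 4.380 = -0.750
Fold change = 2^(−(-0.750)) = 2^0.750 = 1.6818

1.682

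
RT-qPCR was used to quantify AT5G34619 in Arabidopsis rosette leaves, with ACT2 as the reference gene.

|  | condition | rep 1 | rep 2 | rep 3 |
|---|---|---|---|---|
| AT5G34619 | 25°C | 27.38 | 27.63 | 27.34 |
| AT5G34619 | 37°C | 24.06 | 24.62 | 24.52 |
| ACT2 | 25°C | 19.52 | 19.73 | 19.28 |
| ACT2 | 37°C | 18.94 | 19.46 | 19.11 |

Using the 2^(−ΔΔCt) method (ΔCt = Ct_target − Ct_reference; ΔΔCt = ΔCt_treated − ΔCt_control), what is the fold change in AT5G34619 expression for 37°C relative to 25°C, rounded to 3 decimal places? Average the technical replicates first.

6.543

Mean Ct: AT5G34619 25°C 27.450; AT5G34619 37°C 24.400; ACT2 25°C 19.510; ACT2 37°C 19.170
ΔCt(25°C) = 27.450 − 19.510 = 7.940
ΔCt(37°C) = 24.400 − 19.170 = 5.230
ΔΔCt = 5.230 − 7.940 = -2.710
Fold change = 2^(−(-2.710)) = 2^2.710 = 6.5432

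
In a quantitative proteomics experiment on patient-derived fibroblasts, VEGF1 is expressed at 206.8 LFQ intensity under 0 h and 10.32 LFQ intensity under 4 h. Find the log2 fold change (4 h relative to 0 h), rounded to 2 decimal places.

Fold change = 10.32 / 206.8 = 0.0499
log2(0.0499) = -4.325

-4.32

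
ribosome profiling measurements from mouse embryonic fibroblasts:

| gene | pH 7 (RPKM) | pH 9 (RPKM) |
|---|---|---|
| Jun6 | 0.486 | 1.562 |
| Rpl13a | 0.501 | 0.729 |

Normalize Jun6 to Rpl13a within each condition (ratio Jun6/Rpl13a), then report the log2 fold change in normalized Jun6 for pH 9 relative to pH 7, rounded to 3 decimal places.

1.143

Jun6/Rpl13a (pH 7) = 0.486 / 0.501 = 0.97006
Jun6/Rpl13a (pH 9) = 1.562 / 0.729 = 2.1427
Fold change = 2.1427 / 0.97006 = 2.2088
log2(2.2088) = 1.1433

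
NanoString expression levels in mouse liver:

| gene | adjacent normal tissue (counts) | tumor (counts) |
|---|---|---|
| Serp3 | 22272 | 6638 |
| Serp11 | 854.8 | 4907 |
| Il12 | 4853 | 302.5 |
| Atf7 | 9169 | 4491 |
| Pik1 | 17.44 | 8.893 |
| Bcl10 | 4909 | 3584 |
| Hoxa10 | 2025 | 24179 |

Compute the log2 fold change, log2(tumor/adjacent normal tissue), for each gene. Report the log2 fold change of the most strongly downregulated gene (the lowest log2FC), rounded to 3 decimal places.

-4.004

log2(6638/22272) = -1.746  (Serp3)
log2(4907/854.8) = 2.521  (Serp11)
log2(302.5/4853) = -4.004  (Il12)
log2(4491/9169) = -1.030  (Atf7)
log2(8.893/17.44) = -0.972  (Pik1)
log2(3584/4909) = -0.454  (Bcl10)
log2(24179/2025) = 3.578  (Hoxa10)
Il12 is most strongly downregulated.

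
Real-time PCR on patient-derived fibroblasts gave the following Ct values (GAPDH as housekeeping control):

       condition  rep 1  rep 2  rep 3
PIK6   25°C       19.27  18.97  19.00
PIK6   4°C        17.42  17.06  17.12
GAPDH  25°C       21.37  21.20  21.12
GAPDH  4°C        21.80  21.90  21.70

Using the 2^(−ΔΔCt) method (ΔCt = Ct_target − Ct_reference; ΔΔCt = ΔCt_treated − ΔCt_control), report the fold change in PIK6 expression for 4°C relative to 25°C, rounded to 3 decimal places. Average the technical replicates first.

5.464

Mean Ct: PIK6 25°C 19.080; PIK6 4°C 17.200; GAPDH 25°C 21.230; GAPDH 4°C 21.800
ΔCt(25°C) = 19.080 − 21.230 = -2.150
ΔCt(4°C) = 17.200 − 21.800 = -4.600
ΔΔCt = -4.600 − (-2.150) = -2.450
Fold change = 2^(−(-2.450)) = 2^2.450 = 5.4642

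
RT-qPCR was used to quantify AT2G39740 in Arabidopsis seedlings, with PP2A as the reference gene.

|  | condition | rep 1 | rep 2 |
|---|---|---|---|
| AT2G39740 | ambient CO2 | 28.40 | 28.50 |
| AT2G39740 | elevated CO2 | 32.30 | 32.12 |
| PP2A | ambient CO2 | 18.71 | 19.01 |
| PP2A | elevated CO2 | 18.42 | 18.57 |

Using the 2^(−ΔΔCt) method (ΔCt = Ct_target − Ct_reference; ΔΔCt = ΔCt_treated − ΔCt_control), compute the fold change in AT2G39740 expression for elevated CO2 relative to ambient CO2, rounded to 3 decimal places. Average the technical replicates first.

Mean Ct: AT2G39740 ambient CO2 28.450; AT2G39740 elevated CO2 32.210; PP2A ambient CO2 18.860; PP2A elevated CO2 18.495
ΔCt(ambient CO2) = 28.450 − 18.860 = 9.590
ΔCt(elevated CO2) = 32.210 − 18.495 = 13.715
ΔΔCt = 13.715 − 9.590 = 4.125
Fold change = 2^(−4.125) = 0.0573

0.057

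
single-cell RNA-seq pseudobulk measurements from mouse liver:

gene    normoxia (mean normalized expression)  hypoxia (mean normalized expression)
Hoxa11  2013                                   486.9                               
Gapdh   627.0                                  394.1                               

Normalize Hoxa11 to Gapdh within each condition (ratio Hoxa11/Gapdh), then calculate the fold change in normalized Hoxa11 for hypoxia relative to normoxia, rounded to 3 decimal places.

Hoxa11/Gapdh (normoxia) = 2013 / 627.0 = 3.2105
Hoxa11/Gapdh (hypoxia) = 486.9 / 394.1 = 1.2355
Fold change = 1.2355 / 3.2105 = 0.3848

0.385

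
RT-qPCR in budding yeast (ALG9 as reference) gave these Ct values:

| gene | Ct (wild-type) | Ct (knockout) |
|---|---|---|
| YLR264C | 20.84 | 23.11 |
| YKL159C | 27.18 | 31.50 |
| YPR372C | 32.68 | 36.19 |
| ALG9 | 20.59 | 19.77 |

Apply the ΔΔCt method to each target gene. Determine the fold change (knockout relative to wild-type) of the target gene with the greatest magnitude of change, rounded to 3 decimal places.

YLR264C: ΔΔCt = (23.11−19.77) − (20.84−20.59) = 3.34 − 0.25 = 3.09; fold change = 2^-3.09 = 0.117
YKL159C: ΔΔCt = (31.50−19.77) − (27.18−20.59) = 11.73 − 6.59 = 5.14; fold change = 2^-5.14 = 0.028
YPR372C: ΔΔCt = (36.19−19.77) − (32.68−20.59) = 16.42 − 12.09 = 4.33; fold change = 2^-4.33 = 0.050
YKL159C has the largest |ΔΔCt| = 5.14.

0.028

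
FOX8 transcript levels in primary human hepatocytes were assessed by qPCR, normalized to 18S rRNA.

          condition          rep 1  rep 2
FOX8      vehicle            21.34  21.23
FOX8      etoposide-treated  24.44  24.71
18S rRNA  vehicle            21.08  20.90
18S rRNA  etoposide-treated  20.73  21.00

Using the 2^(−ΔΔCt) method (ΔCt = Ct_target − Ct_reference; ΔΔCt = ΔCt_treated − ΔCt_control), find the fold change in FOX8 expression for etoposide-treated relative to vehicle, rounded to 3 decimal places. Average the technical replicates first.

0.094

Mean Ct: FOX8 vehicle 21.285; FOX8 etoposide-treated 24.575; 18S rRNA vehicle 20.990; 18S rRNA etoposide-treated 20.865
ΔCt(vehicle) = 21.285 − 20.990 = 0.295
ΔCt(etoposide-treated) = 24.575 − 20.865 = 3.710
ΔΔCt = 3.710 − 0.295 = 3.415
Fold change = 2^(−3.415) = 0.0938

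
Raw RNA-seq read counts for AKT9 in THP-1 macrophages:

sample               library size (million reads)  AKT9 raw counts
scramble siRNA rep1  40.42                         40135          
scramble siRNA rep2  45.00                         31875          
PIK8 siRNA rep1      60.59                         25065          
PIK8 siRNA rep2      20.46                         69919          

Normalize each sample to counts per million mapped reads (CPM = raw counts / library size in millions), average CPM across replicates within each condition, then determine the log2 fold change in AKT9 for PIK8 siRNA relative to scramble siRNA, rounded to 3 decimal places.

CPM(scramble siRNA rep1) = 40135 / 40.42 = 992.9490
CPM(scramble siRNA rep2) = 31875 / 45.00 = 708.3333
CPM(PIK8 siRNA rep1) = 25065 / 60.59 = 413.6821
CPM(PIK8 siRNA rep2) = 69919 / 20.46 = 3417.3509
mean CPM(scramble siRNA) = 850.6412; mean CPM(PIK8 siRNA) = 1915.5165
Fold change = 1915.5165 / 850.6412 = 2.25185
log2(2.25185) = 1.1711

1.171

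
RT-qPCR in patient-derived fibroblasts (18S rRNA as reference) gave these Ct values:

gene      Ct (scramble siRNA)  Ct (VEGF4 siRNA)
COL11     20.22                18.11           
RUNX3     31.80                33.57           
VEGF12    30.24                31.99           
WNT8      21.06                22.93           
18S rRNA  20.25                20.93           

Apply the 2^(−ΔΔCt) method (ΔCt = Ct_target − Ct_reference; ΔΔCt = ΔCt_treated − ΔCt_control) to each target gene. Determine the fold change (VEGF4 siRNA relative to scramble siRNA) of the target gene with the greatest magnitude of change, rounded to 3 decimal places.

6.916

COL11: ΔΔCt = (18.11−20.93) − (20.22−20.25) = -2.82 − (-0.03) = -2.79; fold change = 2^2.79 = 6.916
RUNX3: ΔΔCt = (33.57−20.93) − (31.80−20.25) = 12.64 − 11.55 = 1.09; fold change = 2^-1.09 = 0.470
VEGF12: ΔΔCt = (31.99−20.93) − (30.24−20.25) = 11.06 − 9.99 = 1.07; fold change = 2^-1.07 = 0.476
WNT8: ΔΔCt = (22.93−20.93) − (21.06−20.25) = 2.00 − 0.81 = 1.19; fold change = 2^-1.19 = 0.438
COL11 has the largest |ΔΔCt| = 2.79.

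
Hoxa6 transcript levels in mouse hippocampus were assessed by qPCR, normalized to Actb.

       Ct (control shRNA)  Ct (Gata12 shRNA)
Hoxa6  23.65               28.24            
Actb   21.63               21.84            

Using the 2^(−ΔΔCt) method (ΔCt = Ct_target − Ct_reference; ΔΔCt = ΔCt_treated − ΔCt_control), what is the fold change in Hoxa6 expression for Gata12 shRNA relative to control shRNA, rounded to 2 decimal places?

0.05

ΔCt(control shRNA) = 23.650 − 21.630 = 2.020
ΔCt(Gata12 shRNA) = 28.240 − 21.840 = 6.400
ΔΔCt = 6.400 − 2.020 = 4.380
Fold change = 2^(−4.380) = 0.048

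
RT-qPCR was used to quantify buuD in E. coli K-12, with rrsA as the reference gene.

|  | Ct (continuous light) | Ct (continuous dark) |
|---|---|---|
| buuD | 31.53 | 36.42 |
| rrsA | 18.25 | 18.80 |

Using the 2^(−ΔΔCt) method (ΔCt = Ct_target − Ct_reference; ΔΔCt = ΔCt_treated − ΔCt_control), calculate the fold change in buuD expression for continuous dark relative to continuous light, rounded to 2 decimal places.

ΔCt(continuous light) = 31.530 − 18.250 = 13.280
ΔCt(continuous dark) = 36.420 − 18.800 = 17.620
ΔΔCt = 17.620 − 13.280 = 4.340
Fold change = 2^(−4.340) = 0.049

0.05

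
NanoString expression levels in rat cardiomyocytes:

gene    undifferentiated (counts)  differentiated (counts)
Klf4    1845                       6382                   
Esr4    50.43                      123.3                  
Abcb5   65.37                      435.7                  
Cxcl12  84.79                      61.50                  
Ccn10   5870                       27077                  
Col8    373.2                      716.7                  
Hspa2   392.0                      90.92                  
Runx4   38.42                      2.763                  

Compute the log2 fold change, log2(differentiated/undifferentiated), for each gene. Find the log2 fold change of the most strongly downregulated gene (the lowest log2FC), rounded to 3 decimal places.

log2(6382/1845) = 1.790  (Klf4)
log2(123.3/50.43) = 1.290  (Esr4)
log2(435.7/65.37) = 2.737  (Abcb5)
log2(61.50/84.79) = -0.463  (Cxcl12)
log2(27077/5870) = 2.206  (Ccn10)
log2(716.7/373.2) = 0.941  (Col8)
log2(90.92/392.0) = -2.108  (Hspa2)
log2(2.763/38.42) = -3.798  (Runx4)
Runx4 is most strongly downregulated.

-3.798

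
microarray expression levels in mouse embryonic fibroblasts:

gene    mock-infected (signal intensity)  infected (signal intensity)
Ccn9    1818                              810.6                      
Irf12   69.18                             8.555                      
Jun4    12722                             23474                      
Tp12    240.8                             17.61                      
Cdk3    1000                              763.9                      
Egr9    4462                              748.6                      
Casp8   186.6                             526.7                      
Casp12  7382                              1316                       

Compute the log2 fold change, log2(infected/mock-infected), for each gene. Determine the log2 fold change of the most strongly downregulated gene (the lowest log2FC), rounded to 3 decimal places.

log2(810.6/1818) = -1.165  (Ccn9)
log2(8.555/69.18) = -3.016  (Irf12)
log2(23474/12722) = 0.884  (Jun4)
log2(17.61/240.8) = -3.773  (Tp12)
log2(763.9/1000) = -0.389  (Cdk3)
log2(748.6/4462) = -2.575  (Egr9)
log2(526.7/186.6) = 1.497  (Casp8)
log2(1316/7382) = -2.488  (Casp12)
Tp12 is most strongly downregulated.

-3.773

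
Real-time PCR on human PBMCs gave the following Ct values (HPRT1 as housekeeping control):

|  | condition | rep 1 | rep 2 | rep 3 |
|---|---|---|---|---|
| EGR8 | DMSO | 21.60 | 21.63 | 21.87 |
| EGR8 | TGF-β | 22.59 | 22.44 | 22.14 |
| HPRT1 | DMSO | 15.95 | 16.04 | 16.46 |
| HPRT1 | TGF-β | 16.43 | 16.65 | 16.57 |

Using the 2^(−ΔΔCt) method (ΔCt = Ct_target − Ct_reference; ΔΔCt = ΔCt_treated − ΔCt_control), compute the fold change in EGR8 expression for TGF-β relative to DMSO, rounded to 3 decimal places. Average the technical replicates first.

0.818

Mean Ct: EGR8 DMSO 21.700; EGR8 TGF-β 22.390; HPRT1 DMSO 16.150; HPRT1 TGF-β 16.550
ΔCt(DMSO) = 21.700 − 16.150 = 5.550
ΔCt(TGF-β) = 22.390 − 16.550 = 5.840
ΔΔCt = 5.840 − 5.550 = 0.290
Fold change = 2^(−0.290) = 0.8179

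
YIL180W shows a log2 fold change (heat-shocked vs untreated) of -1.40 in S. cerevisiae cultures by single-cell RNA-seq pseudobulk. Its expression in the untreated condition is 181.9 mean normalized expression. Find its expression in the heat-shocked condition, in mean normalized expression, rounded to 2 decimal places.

68.93

Fold change = 2^(-1.40) = 0.3789
heat-shocked expression = 181.9 × 0.3789 = 68.93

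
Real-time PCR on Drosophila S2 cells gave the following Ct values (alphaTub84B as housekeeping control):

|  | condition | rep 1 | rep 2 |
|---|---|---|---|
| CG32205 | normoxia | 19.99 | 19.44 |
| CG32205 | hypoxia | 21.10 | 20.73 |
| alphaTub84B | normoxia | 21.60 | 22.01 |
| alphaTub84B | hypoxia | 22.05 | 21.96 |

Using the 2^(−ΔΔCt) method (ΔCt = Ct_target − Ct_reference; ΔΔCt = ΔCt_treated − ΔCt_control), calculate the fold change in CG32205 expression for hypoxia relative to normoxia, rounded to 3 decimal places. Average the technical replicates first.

Mean Ct: CG32205 normoxia 19.715; CG32205 hypoxia 20.915; alphaTub84B normoxia 21.805; alphaTub84B hypoxia 22.005
ΔCt(normoxia) = 19.715 − 21.805 = -2.090
ΔCt(hypoxia) = 20.915 − 22.005 = -1.090
ΔΔCt = -1.090 − (-2.090) = 1.000
Fold change = 2^(−1.000) = 0.5000

0.500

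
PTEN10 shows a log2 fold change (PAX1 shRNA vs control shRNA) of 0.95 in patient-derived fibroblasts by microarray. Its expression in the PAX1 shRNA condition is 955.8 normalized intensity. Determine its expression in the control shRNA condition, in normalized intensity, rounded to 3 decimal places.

Fold change = 2^(0.95) = 1.9319
control shRNA expression = 955.8 / 1.9319 = 494.753

494.753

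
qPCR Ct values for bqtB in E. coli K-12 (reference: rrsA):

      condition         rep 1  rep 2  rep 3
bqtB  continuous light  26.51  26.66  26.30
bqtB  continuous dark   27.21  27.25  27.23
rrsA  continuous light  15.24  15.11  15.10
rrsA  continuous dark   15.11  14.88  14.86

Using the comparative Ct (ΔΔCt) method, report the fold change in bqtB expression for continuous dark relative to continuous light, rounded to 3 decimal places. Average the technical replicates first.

Mean Ct: bqtB continuous light 26.490; bqtB continuous dark 27.230; rrsA continuous light 15.150; rrsA continuous dark 14.950
ΔCt(continuous light) = 26.490 − 15.150 = 11.340
ΔCt(continuous dark) = 27.230 − 14.950 = 12.280
ΔΔCt = 12.280 − 11.340 = 0.940
Fold change = 2^(−0.940) = 0.5212

0.521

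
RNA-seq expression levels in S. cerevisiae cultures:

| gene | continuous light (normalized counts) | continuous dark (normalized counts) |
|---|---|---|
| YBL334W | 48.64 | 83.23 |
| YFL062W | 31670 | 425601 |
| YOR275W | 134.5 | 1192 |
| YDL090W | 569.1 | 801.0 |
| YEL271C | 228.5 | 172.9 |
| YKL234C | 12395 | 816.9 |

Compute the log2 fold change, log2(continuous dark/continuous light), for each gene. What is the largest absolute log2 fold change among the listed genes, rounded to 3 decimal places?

3.923

log2(83.23/48.64) = 0.775  (YBL334W)
log2(425601/31670) = 3.748  (YFL062W)
log2(1192/134.5) = 3.148  (YOR275W)
log2(801.0/569.1) = 0.493  (YDL090W)
log2(172.9/228.5) = -0.402  (YEL271C)
log2(816.9/12395) = -3.923  (YKL234C)
The largest magnitude belongs to YKL234C.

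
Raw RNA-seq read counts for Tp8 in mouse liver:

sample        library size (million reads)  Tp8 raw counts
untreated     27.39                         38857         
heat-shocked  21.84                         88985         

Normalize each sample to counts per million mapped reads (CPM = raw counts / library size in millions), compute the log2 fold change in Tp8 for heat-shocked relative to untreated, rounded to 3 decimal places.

1.522

CPM(untreated) = 38857 / 27.39 = 1418.6564
CPM(heat-shocked) = 88985 / 21.84 = 4074.4048
Fold change = 4074.4048 / 1418.6564 = 2.87202
log2(2.87202) = 1.5221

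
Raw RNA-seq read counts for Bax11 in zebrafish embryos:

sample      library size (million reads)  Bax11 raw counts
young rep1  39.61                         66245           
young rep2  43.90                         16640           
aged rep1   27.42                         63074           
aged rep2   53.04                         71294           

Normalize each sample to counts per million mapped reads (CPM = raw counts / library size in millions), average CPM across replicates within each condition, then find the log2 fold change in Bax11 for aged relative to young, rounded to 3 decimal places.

0.829

CPM(young rep1) = 66245 / 39.61 = 1672.4312
CPM(young rep2) = 16640 / 43.90 = 379.0433
CPM(aged rep1) = 63074 / 27.42 = 2300.2918
CPM(aged rep2) = 71294 / 53.04 = 1344.1554
mean CPM(young) = 1025.7372; mean CPM(aged) = 1822.2236
Fold change = 1822.2236 / 1025.7372 = 1.77650
log2(1.77650) = 0.8290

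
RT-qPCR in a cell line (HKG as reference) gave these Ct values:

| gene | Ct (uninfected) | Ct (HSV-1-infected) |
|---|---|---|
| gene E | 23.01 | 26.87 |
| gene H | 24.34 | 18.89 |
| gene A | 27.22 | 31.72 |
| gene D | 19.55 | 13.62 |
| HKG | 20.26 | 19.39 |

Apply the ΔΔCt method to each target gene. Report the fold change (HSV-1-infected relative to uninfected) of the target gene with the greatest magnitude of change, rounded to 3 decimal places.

0.024

gene E: ΔΔCt = (26.87−19.39) − (23.01−20.26) = 7.48 − 2.75 = 4.73; fold change = 2^-4.73 = 0.038
gene H: ΔΔCt = (18.89−19.39) − (24.34−20.26) = -0.50 − 4.08 = -4.58; fold change = 2^4.58 = 23.918
gene A: ΔΔCt = (31.72−19.39) − (27.22−20.26) = 12.33 − 6.96 = 5.37; fold change = 2^-5.37 = 0.024
gene D: ΔΔCt = (13.62−19.39) − (19.55−20.26) = -5.77 − (-0.71) = -5.06; fold change = 2^5.06 = 33.359
gene A has the largest |ΔΔCt| = 5.37.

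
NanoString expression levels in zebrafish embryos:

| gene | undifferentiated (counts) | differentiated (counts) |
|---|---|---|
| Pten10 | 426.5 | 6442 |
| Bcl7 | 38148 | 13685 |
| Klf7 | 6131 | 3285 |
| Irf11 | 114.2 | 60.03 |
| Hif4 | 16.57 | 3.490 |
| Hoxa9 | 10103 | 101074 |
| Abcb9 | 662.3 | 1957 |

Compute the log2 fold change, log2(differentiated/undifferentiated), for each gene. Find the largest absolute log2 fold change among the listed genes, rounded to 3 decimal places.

3.917

log2(6442/426.5) = 3.917  (Pten10)
log2(13685/38148) = -1.479  (Bcl7)
log2(3285/6131) = -0.900  (Klf7)
log2(60.03/114.2) = -0.928  (Irf11)
log2(3.490/16.57) = -2.247  (Hif4)
log2(101074/10103) = 3.323  (Hoxa9)
log2(1957/662.3) = 1.563  (Abcb9)
The largest magnitude belongs to Pten10.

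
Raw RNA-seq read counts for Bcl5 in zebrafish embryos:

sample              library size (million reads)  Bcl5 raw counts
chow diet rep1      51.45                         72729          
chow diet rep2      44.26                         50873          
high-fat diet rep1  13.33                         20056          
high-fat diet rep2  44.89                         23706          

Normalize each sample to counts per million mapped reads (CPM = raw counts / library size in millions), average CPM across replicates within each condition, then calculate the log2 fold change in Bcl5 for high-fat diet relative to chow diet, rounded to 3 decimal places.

CPM(chow diet rep1) = 72729 / 51.45 = 1413.5860
CPM(chow diet rep2) = 50873 / 44.26 = 1149.4126
CPM(high-fat diet rep1) = 20056 / 13.33 = 1504.5761
CPM(high-fat diet rep2) = 23706 / 44.89 = 528.0909
mean CPM(chow diet) = 1281.4993; mean CPM(high-fat diet) = 1016.3335
Fold change = 1016.3335 / 1281.4993 = 0.79308
log2(0.79308) = -0.3345

-0.334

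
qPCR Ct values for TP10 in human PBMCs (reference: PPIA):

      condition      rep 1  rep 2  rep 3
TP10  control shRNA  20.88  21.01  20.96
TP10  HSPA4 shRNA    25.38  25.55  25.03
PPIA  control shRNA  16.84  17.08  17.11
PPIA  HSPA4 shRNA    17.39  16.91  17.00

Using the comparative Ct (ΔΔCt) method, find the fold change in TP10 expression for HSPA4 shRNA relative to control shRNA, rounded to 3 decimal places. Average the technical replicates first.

0.051

Mean Ct: TP10 control shRNA 20.950; TP10 HSPA4 shRNA 25.320; PPIA control shRNA 17.010; PPIA HSPA4 shRNA 17.100
ΔCt(control shRNA) = 20.950 − 17.010 = 3.940
ΔCt(HSPA4 shRNA) = 25.320 − 17.100 = 8.220
ΔΔCt = 8.220 − 3.940 = 4.280
Fold change = 2^(−4.280) = 0.0515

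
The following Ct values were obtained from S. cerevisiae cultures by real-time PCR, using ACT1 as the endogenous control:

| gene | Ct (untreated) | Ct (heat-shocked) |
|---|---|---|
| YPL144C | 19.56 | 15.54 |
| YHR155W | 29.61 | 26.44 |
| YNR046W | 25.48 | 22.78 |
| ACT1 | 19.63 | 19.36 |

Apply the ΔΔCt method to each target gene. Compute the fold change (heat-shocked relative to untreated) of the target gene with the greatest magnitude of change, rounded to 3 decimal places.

YPL144C: ΔΔCt = (15.54−19.36) − (19.56−19.63) = -3.82 − (-0.07) = -3.75; fold change = 2^3.75 = 13.454
YHR155W: ΔΔCt = (26.44−19.36) − (29.61−19.63) = 7.08 − 9.98 = -2.90; fold change = 2^2.90 = 7.464
YNR046W: ΔΔCt = (22.78−19.36) − (25.48−19.63) = 3.42 − 5.85 = -2.43; fold change = 2^2.43 = 5.389
YPL144C has the largest |ΔΔCt| = 3.75.

13.454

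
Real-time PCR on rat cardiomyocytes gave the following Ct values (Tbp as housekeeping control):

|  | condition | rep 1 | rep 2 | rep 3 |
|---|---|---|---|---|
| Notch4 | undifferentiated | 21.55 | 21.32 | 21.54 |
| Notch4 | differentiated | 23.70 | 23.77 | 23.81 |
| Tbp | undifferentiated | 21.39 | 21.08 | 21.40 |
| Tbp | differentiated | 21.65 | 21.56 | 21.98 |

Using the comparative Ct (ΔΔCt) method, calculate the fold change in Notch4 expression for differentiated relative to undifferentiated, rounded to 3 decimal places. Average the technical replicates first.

0.277

Mean Ct: Notch4 undifferentiated 21.470; Notch4 differentiated 23.760; Tbp undifferentiated 21.290; Tbp differentiated 21.730
ΔCt(undifferentiated) = 21.470 − 21.290 = 0.180
ΔCt(differentiated) = 23.760 − 21.730 = 2.030
ΔΔCt = 2.030 − 0.180 = 1.850
Fold change = 2^(−1.850) = 0.2774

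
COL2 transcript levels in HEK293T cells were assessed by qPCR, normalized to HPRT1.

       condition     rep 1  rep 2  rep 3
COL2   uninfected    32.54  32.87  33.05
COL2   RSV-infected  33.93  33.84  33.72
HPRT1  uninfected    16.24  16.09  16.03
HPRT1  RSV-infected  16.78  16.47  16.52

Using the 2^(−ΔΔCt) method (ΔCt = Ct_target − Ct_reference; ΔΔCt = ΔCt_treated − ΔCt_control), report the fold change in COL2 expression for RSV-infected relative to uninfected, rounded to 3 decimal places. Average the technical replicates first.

0.688

Mean Ct: COL2 uninfected 32.820; COL2 RSV-infected 33.830; HPRT1 uninfected 16.120; HPRT1 RSV-infected 16.590
ΔCt(uninfected) = 32.820 − 16.120 = 16.700
ΔCt(RSV-infected) = 33.830 − 16.590 = 17.240
ΔΔCt = 17.240 − 16.700 = 0.540
Fold change = 2^(−0.540) = 0.6878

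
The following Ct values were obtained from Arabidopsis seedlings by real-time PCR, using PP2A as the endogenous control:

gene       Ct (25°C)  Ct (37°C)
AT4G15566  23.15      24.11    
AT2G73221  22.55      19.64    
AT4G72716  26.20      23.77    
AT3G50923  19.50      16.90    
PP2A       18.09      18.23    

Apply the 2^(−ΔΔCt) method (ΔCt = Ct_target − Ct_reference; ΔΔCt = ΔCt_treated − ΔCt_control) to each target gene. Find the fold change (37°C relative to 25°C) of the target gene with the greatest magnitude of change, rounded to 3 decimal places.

8.282

AT4G15566: ΔΔCt = (24.11−18.23) − (23.15−18.09) = 5.88 − 5.06 = 0.82; fold change = 2^-0.82 = 0.566
AT2G73221: ΔΔCt = (19.64−18.23) − (22.55−18.09) = 1.41 − 4.46 = -3.05; fold change = 2^3.05 = 8.282
AT4G72716: ΔΔCt = (23.77−18.23) − (26.20−18.09) = 5.54 − 8.11 = -2.57; fold change = 2^2.57 = 5.938
AT3G50923: ΔΔCt = (16.90−18.23) − (19.50−18.09) = -1.33 − 1.41 = -2.74; fold change = 2^2.74 = 6.681
AT2G73221 has the largest |ΔΔCt| = 3.05.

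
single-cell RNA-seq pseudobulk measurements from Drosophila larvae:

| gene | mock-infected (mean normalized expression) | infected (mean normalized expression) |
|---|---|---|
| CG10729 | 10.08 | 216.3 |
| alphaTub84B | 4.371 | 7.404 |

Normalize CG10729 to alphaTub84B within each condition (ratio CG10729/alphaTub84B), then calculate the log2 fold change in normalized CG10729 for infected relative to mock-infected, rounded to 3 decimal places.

CG10729/alphaTub84B (mock-infected) = 10.08 / 4.371 = 2.3061
CG10729/alphaTub84B (infected) = 216.3 / 7.404 = 29.214
Fold change = 29.214 / 2.3061 = 12.6681
log2(12.6681) = 3.6631

3.663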